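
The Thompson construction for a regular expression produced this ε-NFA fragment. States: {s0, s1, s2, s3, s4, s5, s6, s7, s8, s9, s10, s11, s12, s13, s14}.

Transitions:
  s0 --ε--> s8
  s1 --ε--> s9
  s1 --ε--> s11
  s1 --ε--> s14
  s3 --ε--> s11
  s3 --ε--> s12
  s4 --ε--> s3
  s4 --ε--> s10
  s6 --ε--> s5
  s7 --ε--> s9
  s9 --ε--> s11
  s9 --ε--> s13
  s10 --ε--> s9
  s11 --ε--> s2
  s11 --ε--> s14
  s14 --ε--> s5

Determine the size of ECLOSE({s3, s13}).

Start with {s3, s13}.
From s3 via ε: add s11, s12.
From s11 via ε: add s2, s14.
From s14 via ε: add s5.
ε-closure = {s2, s3, s5, s11, s12, s13, s14}, which has 7 states.

7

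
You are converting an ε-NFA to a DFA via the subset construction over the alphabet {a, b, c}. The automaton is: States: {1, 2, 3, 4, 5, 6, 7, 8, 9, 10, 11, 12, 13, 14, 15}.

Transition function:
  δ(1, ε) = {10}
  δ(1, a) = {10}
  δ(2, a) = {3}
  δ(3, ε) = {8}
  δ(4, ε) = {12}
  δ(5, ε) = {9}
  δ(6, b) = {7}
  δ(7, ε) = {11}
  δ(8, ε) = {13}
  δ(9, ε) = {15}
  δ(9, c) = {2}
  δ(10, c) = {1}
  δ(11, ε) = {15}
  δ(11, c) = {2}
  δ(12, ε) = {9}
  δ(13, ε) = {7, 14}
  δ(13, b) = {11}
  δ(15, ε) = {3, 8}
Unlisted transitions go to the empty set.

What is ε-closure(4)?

{3, 4, 7, 8, 9, 11, 12, 13, 14, 15}

Start with {4}.
From 4 via ε: add 12.
From 12 via ε: add 9.
From 9 via ε: add 15.
From 15 via ε: add 3, 8.
From 8 via ε: add 13.
From 13 via ε: add 7, 14.
From 7 via ε: add 11.
No new states can be added; the closed set is {3, 4, 7, 8, 9, 11, 12, 13, 14, 15}.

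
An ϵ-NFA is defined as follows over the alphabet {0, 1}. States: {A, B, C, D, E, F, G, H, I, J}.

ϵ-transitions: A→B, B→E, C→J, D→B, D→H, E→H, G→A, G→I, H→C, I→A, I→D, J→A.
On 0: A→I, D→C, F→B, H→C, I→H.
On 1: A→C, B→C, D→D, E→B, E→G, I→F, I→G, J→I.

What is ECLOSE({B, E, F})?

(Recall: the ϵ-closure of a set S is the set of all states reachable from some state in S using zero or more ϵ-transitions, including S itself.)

Start with {B, E, F}.
From E via ϵ: add H.
From H via ϵ: add C.
From C via ϵ: add J.
From J via ϵ: add A.
No new states can be added; the closed set is {A, B, C, E, F, H, J}.

{A, B, C, E, F, H, J}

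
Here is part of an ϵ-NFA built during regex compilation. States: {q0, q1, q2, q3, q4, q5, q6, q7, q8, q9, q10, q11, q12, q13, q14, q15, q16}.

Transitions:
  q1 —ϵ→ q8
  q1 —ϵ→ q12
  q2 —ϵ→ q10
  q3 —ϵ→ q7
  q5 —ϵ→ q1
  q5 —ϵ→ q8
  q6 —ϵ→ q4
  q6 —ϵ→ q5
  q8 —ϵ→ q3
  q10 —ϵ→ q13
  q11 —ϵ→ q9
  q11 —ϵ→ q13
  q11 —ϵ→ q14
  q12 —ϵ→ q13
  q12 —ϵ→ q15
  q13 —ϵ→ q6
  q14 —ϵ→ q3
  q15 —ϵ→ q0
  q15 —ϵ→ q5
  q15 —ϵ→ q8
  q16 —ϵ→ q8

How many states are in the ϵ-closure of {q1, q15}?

11

Start with {q1, q15}.
From q1 via ϵ: add q8, q12.
From q15 via ϵ: add q0, q5.
From q8 via ϵ: add q3.
From q12 via ϵ: add q13.
From q3 via ϵ: add q7.
From q13 via ϵ: add q6.
From q6 via ϵ: add q4.
ϵ-closure = {q0, q1, q3, q4, q5, q6, q7, q8, q12, q13, q15}, which has 11 states.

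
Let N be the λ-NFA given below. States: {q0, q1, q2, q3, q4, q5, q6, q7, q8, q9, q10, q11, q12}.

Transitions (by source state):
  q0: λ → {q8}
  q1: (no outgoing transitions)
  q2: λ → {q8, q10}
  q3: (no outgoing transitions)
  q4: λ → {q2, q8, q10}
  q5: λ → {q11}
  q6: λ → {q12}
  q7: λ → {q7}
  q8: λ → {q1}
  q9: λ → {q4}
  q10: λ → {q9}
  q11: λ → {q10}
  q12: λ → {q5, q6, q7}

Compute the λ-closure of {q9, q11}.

{q1, q2, q4, q8, q9, q10, q11}

Start with {q9, q11}.
From q9 via λ: add q4.
From q11 via λ: add q10.
From q4 via λ: add q2, q8.
From q8 via λ: add q1.
No new states can be added; the closed set is {q1, q2, q4, q8, q9, q10, q11}.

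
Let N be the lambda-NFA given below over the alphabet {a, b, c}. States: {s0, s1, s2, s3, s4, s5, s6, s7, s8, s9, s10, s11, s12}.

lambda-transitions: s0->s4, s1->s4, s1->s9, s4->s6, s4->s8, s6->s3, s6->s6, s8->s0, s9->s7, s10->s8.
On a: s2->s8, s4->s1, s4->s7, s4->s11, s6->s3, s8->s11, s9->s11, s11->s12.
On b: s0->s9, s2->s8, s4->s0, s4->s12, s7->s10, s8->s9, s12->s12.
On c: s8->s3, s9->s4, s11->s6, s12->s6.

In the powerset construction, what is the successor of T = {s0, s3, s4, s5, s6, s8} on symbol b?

{s0, s3, s4, s6, s7, s8, s9, s12}

s0 on b → {s9}.
s4 on b → {s0, s12}.
s8 on b → {s9}.
No b-transition from s3, s5, s6.
Union after reading b: {s0, s9, s12}.
Now take the lambda-closure:
From s0 via lambda: add s4.
From s9 via lambda: add s7.
From s4 via lambda: add s6, s8.
From s6 via lambda: add s3.
No new states can be added; the closed set is {s0, s3, s4, s6, s7, s8, s9, s12}.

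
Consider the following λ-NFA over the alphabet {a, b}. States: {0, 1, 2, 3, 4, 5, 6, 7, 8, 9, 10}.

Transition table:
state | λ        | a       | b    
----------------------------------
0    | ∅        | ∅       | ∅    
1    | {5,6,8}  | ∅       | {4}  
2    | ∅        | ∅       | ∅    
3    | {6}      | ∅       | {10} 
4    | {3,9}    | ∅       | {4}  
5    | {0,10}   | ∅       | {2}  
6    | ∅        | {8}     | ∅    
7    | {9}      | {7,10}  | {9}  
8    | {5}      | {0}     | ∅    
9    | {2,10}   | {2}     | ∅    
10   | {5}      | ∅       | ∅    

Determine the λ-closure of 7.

{0, 2, 5, 7, 9, 10}

Start with {7}.
From 7 via λ: add 9.
From 9 via λ: add 2, 10.
From 10 via λ: add 5.
From 5 via λ: add 0.
No new states can be added; the closed set is {0, 2, 5, 7, 9, 10}.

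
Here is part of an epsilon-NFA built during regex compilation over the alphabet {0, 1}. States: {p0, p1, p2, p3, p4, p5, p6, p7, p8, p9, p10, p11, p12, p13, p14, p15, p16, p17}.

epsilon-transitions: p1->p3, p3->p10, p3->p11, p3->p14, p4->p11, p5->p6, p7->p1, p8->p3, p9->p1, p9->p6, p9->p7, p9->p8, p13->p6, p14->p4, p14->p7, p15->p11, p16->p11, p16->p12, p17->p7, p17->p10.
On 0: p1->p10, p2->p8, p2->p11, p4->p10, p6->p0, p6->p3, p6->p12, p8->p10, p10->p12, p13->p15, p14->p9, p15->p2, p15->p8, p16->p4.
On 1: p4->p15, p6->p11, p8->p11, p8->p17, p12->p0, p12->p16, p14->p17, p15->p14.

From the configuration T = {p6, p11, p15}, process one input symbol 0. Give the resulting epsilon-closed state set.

{p0, p1, p2, p3, p4, p7, p8, p10, p11, p12, p14}

p6 on 0 → {p0, p3, p12}.
p15 on 0 → {p2, p8}.
No 0-transition from p11.
Union after reading 0: {p0, p2, p3, p8, p12}.
Now take the epsilon-closure:
From p3 via epsilon: add p10, p11, p14.
From p14 via epsilon: add p4, p7.
From p7 via epsilon: add p1.
No new states can be added; the closed set is {p0, p1, p2, p3, p4, p7, p8, p10, p11, p12, p14}.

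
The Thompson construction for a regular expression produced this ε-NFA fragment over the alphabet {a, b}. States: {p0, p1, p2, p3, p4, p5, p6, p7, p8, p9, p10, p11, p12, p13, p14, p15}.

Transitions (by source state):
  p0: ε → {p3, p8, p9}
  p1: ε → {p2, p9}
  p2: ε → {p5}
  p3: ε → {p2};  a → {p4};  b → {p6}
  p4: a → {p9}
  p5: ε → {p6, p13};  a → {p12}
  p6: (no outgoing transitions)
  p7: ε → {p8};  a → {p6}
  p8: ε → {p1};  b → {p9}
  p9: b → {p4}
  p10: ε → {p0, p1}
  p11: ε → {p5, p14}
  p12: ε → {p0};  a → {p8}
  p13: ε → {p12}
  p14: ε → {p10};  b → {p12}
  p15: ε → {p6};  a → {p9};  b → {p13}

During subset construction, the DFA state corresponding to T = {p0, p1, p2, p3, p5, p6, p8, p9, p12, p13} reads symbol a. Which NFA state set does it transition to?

p3 on a → {p4}.
p5 on a → {p12}.
p12 on a → {p8}.
No a-transition from p0, p1, p2, p6, p8, p9, p13.
Union after reading a: {p4, p8, p12}.
Now take the ε-closure:
From p8 via ε: add p1.
From p12 via ε: add p0.
From p0 via ε: add p3, p9.
From p1 via ε: add p2.
From p2 via ε: add p5.
From p5 via ε: add p6, p13.
No new states can be added; the closed set is {p0, p1, p2, p3, p4, p5, p6, p8, p9, p12, p13}.

{p0, p1, p2, p3, p4, p5, p6, p8, p9, p12, p13}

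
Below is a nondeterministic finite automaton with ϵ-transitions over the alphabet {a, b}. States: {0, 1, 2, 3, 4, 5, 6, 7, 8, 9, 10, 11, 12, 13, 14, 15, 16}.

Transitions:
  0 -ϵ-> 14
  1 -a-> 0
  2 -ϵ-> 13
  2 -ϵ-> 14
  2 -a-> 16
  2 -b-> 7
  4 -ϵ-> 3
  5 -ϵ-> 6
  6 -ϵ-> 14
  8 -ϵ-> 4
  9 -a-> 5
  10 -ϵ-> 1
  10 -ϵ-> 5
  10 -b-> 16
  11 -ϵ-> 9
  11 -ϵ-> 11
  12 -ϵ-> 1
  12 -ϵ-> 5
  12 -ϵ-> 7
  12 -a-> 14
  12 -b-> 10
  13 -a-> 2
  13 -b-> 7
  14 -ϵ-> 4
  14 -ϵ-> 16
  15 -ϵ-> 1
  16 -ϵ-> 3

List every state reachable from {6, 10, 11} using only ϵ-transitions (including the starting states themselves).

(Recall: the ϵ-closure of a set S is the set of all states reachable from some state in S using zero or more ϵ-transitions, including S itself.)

{1, 3, 4, 5, 6, 9, 10, 11, 14, 16}

Start with {6, 10, 11}.
From 6 via ϵ: add 14.
From 10 via ϵ: add 1, 5.
From 11 via ϵ: add 9.
From 14 via ϵ: add 4, 16.
From 4 via ϵ: add 3.
No new states can be added; the closed set is {1, 3, 4, 5, 6, 9, 10, 11, 14, 16}.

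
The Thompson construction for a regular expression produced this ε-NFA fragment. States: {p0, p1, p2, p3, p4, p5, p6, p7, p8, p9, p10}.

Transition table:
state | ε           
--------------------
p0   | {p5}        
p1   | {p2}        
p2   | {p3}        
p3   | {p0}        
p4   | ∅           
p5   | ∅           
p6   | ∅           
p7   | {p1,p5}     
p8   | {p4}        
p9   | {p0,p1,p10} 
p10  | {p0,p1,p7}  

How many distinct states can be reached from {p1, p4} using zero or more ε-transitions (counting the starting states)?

Start with {p1, p4}.
From p1 via ε: add p2.
From p2 via ε: add p3.
From p3 via ε: add p0.
From p0 via ε: add p5.
ε-closure = {p0, p1, p2, p3, p4, p5}, which has 6 states.

6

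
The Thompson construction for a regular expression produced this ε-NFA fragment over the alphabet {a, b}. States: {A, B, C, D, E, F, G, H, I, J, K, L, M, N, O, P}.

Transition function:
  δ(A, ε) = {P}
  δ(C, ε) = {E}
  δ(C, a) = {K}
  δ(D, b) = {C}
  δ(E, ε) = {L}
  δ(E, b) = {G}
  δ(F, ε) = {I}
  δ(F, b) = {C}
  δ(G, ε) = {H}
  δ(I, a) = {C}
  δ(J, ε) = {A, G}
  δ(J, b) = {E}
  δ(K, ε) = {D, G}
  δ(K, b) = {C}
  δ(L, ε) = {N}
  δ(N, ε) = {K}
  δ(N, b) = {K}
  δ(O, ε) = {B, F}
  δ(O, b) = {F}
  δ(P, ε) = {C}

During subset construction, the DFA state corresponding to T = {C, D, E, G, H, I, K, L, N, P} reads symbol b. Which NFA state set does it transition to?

{C, D, E, G, H, K, L, N}

D on b → {C}.
E on b → {G}.
K on b → {C}.
N on b → {K}.
No b-transition from C, G, H, I, L, P.
Union after reading b: {C, G, K}.
Now take the ε-closure:
From C via ε: add E.
From G via ε: add H.
From K via ε: add D.
From E via ε: add L.
From L via ε: add N.
No new states can be added; the closed set is {C, D, E, G, H, K, L, N}.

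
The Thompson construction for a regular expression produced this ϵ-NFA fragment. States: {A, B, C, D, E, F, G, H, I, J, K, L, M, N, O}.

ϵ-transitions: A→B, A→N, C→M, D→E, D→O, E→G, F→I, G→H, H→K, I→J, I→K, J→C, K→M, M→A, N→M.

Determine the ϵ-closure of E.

{A, B, E, G, H, K, M, N}

Start with {E}.
From E via ϵ: add G.
From G via ϵ: add H.
From H via ϵ: add K.
From K via ϵ: add M.
From M via ϵ: add A.
From A via ϵ: add B, N.
No new states can be added; the closed set is {A, B, E, G, H, K, M, N}.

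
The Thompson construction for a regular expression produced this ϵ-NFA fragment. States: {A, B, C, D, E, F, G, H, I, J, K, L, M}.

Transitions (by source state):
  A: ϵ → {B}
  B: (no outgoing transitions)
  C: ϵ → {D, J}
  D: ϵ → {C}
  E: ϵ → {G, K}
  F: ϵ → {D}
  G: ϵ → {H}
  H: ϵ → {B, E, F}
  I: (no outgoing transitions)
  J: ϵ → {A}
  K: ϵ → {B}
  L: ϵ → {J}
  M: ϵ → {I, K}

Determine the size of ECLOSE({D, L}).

Start with {D, L}.
From D via ϵ: add C.
From L via ϵ: add J.
From J via ϵ: add A.
From A via ϵ: add B.
ϵ-closure = {A, B, C, D, J, L}, which has 6 states.

6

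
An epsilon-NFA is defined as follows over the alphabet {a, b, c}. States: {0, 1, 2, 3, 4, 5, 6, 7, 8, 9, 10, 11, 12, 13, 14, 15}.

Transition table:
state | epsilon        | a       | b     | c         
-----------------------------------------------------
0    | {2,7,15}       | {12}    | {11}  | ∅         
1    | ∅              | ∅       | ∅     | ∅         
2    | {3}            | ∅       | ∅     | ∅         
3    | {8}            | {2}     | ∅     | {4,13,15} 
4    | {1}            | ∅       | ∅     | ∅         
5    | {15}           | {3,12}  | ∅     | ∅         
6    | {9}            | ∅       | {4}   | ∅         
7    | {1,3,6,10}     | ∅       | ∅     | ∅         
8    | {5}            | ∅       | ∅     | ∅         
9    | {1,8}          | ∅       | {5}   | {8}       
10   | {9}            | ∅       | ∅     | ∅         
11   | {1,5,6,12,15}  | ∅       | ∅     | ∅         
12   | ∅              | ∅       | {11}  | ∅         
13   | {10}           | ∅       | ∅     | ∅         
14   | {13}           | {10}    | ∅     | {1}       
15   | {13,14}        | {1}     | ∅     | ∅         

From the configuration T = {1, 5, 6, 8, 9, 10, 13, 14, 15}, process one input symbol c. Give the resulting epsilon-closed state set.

{1, 5, 8, 9, 10, 13, 14, 15}

9 on c → {8}.
14 on c → {1}.
No c-transition from 1, 5, 6, 8, 10, 13, 15.
Union after reading c: {1, 8}.
Now take the epsilon-closure:
From 8 via epsilon: add 5.
From 5 via epsilon: add 15.
From 15 via epsilon: add 13, 14.
From 13 via epsilon: add 10.
From 10 via epsilon: add 9.
No new states can be added; the closed set is {1, 5, 8, 9, 10, 13, 14, 15}.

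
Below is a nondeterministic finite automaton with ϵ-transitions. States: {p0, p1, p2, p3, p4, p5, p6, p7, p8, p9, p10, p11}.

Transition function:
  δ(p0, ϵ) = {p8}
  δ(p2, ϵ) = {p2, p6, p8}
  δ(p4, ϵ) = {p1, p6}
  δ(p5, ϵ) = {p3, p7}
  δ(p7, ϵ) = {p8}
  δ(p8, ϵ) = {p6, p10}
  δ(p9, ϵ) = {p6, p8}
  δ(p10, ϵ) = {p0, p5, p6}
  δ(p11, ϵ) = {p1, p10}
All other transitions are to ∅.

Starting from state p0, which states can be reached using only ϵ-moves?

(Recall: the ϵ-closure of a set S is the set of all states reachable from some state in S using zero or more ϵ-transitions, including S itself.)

{p0, p3, p5, p6, p7, p8, p10}

Start with {p0}.
From p0 via ϵ: add p8.
From p8 via ϵ: add p6, p10.
From p10 via ϵ: add p5.
From p5 via ϵ: add p3, p7.
No new states can be added; the closed set is {p0, p3, p5, p6, p7, p8, p10}.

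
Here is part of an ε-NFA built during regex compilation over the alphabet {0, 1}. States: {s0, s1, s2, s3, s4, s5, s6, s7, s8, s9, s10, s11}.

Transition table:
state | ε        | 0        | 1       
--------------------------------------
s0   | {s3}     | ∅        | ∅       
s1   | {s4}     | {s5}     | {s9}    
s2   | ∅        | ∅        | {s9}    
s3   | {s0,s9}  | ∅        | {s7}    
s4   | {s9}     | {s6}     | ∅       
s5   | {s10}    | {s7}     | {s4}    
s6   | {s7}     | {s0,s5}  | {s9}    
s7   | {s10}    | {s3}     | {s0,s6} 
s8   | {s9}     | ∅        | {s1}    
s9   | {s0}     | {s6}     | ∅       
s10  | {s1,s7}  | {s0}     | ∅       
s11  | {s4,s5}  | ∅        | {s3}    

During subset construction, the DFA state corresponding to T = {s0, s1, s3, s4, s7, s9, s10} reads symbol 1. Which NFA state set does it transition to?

s1 on 1 → {s9}.
s3 on 1 → {s7}.
s7 on 1 → {s0, s6}.
No 1-transition from s0, s4, s9, s10.
Union after reading 1: {s0, s6, s7, s9}.
Now take the ε-closure:
From s0 via ε: add s3.
From s7 via ε: add s10.
From s10 via ε: add s1.
From s1 via ε: add s4.
No new states can be added; the closed set is {s0, s1, s3, s4, s6, s7, s9, s10}.

{s0, s1, s3, s4, s6, s7, s9, s10}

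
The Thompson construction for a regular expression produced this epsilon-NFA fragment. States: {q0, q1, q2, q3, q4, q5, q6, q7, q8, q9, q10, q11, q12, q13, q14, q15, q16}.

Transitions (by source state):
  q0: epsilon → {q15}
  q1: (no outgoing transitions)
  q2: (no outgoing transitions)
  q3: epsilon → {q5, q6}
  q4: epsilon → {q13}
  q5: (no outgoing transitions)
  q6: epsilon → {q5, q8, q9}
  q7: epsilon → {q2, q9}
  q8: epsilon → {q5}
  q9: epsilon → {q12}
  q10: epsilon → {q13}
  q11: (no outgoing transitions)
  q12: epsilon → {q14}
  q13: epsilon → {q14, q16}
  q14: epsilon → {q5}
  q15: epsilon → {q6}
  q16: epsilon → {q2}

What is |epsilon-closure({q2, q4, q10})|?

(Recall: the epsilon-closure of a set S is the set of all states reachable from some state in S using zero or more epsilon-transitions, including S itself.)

Start with {q2, q4, q10}.
From q4 via epsilon: add q13.
From q13 via epsilon: add q14, q16.
From q14 via epsilon: add q5.
epsilon-closure = {q2, q4, q5, q10, q13, q14, q16}, which has 7 states.

7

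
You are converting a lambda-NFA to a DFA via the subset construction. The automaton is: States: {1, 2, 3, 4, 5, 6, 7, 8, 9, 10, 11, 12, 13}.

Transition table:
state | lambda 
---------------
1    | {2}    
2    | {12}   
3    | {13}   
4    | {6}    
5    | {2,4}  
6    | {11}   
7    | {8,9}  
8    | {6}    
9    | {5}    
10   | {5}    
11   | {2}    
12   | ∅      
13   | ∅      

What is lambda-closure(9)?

{2, 4, 5, 6, 9, 11, 12}

Start with {9}.
From 9 via lambda: add 5.
From 5 via lambda: add 2, 4.
From 2 via lambda: add 12.
From 4 via lambda: add 6.
From 6 via lambda: add 11.
No new states can be added; the closed set is {2, 4, 5, 6, 9, 11, 12}.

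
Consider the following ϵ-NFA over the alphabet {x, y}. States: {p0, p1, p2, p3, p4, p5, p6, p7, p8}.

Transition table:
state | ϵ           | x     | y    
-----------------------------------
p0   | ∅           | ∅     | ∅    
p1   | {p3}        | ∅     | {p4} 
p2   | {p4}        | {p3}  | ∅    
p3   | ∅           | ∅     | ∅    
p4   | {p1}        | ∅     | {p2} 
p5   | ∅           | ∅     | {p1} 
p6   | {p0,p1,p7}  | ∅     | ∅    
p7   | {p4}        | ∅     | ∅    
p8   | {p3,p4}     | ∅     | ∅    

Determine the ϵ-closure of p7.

Start with {p7}.
From p7 via ϵ: add p4.
From p4 via ϵ: add p1.
From p1 via ϵ: add p3.
No new states can be added; the closed set is {p1, p3, p4, p7}.

{p1, p3, p4, p7}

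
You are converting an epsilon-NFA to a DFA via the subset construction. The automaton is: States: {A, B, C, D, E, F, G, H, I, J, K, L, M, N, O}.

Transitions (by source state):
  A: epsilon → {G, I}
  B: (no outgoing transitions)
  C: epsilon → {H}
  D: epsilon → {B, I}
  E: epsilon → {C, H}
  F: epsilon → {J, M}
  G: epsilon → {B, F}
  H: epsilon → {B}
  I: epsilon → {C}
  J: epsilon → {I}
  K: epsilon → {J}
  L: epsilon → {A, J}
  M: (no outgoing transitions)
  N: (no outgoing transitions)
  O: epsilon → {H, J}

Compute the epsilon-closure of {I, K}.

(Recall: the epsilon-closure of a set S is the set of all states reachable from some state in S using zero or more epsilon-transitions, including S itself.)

Start with {I, K}.
From I via epsilon: add C.
From K via epsilon: add J.
From C via epsilon: add H.
From H via epsilon: add B.
No new states can be added; the closed set is {B, C, H, I, J, K}.

{B, C, H, I, J, K}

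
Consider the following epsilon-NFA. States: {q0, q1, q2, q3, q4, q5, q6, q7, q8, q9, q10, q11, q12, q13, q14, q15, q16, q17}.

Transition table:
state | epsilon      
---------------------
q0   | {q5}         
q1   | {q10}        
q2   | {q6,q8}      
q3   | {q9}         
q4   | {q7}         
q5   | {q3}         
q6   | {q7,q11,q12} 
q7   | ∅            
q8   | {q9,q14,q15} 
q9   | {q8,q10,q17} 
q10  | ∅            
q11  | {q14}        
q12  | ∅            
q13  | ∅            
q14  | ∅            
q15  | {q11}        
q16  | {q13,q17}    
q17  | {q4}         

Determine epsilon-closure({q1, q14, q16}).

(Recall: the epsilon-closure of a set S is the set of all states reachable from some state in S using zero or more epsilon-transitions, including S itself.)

{q1, q4, q7, q10, q13, q14, q16, q17}

Start with {q1, q14, q16}.
From q1 via epsilon: add q10.
From q16 via epsilon: add q13, q17.
From q17 via epsilon: add q4.
From q4 via epsilon: add q7.
No new states can be added; the closed set is {q1, q4, q7, q10, q13, q14, q16, q17}.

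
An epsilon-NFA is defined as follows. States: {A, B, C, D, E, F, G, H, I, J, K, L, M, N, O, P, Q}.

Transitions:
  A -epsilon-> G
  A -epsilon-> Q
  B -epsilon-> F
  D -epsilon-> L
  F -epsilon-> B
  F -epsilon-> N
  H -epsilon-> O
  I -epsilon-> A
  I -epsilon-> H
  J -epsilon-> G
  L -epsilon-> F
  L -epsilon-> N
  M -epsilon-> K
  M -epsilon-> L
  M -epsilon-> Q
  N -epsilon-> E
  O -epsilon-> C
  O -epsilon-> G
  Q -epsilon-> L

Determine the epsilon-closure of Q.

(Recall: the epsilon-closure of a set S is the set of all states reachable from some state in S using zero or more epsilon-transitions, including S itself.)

Start with {Q}.
From Q via epsilon: add L.
From L via epsilon: add F, N.
From F via epsilon: add B.
From N via epsilon: add E.
No new states can be added; the closed set is {B, E, F, L, N, Q}.

{B, E, F, L, N, Q}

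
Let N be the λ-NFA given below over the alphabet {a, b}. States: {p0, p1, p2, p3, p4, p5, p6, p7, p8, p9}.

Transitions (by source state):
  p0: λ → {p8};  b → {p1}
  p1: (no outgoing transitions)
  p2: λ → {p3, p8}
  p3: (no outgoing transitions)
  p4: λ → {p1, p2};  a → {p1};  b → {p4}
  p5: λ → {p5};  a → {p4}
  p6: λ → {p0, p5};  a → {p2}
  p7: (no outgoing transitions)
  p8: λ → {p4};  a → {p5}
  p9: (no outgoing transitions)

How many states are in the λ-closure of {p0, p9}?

Start with {p0, p9}.
From p0 via λ: add p8.
From p8 via λ: add p4.
From p4 via λ: add p1, p2.
From p2 via λ: add p3.
λ-closure = {p0, p1, p2, p3, p4, p8, p9}, which has 7 states.

7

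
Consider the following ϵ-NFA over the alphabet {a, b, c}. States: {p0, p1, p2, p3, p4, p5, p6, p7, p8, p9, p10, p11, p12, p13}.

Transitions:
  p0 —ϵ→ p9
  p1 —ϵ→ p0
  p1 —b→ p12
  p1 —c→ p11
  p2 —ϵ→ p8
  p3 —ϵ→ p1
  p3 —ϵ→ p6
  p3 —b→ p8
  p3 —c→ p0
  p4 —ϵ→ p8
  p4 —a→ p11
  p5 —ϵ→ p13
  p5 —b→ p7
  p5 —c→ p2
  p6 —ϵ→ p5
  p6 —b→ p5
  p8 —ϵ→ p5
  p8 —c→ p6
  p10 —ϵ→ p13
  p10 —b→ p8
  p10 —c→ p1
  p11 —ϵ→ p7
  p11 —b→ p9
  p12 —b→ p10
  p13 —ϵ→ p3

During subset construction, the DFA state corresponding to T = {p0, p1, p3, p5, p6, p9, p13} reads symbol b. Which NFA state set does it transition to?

{p0, p1, p3, p5, p6, p7, p8, p9, p12, p13}

p1 on b → {p12}.
p3 on b → {p8}.
p5 on b → {p7}.
p6 on b → {p5}.
No b-transition from p0, p9, p13.
Union after reading b: {p5, p7, p8, p12}.
Now take the ϵ-closure:
From p5 via ϵ: add p13.
From p13 via ϵ: add p3.
From p3 via ϵ: add p1, p6.
From p1 via ϵ: add p0.
From p0 via ϵ: add p9.
No new states can be added; the closed set is {p0, p1, p3, p5, p6, p7, p8, p9, p12, p13}.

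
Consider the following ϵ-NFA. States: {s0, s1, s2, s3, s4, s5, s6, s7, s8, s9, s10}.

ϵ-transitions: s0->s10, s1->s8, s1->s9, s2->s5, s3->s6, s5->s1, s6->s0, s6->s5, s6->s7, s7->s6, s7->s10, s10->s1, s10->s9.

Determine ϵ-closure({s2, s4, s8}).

Start with {s2, s4, s8}.
From s2 via ϵ: add s5.
From s5 via ϵ: add s1.
From s1 via ϵ: add s9.
No new states can be added; the closed set is {s1, s2, s4, s5, s8, s9}.

{s1, s2, s4, s5, s8, s9}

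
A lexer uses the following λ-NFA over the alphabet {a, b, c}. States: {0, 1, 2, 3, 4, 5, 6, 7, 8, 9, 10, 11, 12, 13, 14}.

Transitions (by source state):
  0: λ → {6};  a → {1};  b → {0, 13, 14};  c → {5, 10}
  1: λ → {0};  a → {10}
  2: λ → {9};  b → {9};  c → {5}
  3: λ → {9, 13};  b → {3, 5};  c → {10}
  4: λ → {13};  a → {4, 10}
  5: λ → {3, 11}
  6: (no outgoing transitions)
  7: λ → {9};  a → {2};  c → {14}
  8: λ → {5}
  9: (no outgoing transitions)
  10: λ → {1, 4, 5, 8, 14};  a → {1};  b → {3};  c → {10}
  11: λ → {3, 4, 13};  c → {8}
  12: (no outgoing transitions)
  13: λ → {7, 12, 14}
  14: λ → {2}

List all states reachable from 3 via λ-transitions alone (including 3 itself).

{2, 3, 7, 9, 12, 13, 14}

Start with {3}.
From 3 via λ: add 9, 13.
From 13 via λ: add 7, 12, 14.
From 14 via λ: add 2.
No new states can be added; the closed set is {2, 3, 7, 9, 12, 13, 14}.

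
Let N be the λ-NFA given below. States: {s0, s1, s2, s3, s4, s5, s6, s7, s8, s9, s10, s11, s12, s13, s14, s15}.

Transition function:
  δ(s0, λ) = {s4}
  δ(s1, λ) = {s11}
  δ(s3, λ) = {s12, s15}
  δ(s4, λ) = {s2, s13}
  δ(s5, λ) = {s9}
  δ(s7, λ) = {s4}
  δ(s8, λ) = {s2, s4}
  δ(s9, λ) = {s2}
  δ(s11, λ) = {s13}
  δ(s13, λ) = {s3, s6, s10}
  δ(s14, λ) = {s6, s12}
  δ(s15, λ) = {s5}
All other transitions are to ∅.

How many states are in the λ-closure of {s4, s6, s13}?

10

Start with {s4, s6, s13}.
From s4 via λ: add s2.
From s13 via λ: add s3, s10.
From s3 via λ: add s12, s15.
From s15 via λ: add s5.
From s5 via λ: add s9.
λ-closure = {s2, s3, s4, s5, s6, s9, s10, s12, s13, s15}, which has 10 states.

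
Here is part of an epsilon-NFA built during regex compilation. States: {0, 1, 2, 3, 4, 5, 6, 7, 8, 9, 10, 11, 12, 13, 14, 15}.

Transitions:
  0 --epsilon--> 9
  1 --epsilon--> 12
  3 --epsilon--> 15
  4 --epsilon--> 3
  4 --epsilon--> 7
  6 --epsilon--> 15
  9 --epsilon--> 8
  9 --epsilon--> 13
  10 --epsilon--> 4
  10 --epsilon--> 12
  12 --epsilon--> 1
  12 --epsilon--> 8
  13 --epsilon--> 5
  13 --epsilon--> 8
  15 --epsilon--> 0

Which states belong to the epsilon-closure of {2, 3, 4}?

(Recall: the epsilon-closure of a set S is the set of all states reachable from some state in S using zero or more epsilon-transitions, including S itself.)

{0, 2, 3, 4, 5, 7, 8, 9, 13, 15}

Start with {2, 3, 4}.
From 3 via epsilon: add 15.
From 4 via epsilon: add 7.
From 15 via epsilon: add 0.
From 0 via epsilon: add 9.
From 9 via epsilon: add 8, 13.
From 13 via epsilon: add 5.
No new states can be added; the closed set is {0, 2, 3, 4, 5, 7, 8, 9, 13, 15}.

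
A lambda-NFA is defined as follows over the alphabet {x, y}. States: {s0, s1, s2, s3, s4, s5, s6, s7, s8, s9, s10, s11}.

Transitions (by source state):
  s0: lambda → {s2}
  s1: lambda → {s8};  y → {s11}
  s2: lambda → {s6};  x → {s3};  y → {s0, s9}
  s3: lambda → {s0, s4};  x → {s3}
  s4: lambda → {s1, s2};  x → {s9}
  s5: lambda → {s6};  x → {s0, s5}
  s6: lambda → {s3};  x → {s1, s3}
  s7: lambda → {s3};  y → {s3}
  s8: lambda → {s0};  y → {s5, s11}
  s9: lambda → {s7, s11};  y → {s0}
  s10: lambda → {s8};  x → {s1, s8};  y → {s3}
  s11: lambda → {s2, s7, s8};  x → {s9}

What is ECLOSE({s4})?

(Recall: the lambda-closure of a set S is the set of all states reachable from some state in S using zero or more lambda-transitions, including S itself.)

{s0, s1, s2, s3, s4, s6, s8}

Start with {s4}.
From s4 via lambda: add s1, s2.
From s1 via lambda: add s8.
From s2 via lambda: add s6.
From s6 via lambda: add s3.
From s8 via lambda: add s0.
No new states can be added; the closed set is {s0, s1, s2, s3, s4, s6, s8}.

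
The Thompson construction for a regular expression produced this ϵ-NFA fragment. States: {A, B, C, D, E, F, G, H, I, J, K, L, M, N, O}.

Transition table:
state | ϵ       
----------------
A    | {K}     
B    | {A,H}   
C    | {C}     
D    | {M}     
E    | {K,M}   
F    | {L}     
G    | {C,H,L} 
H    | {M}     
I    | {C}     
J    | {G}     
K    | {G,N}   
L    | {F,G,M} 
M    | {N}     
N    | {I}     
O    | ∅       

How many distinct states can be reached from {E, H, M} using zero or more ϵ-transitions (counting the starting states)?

Start with {E, H, M}.
From E via ϵ: add K.
From M via ϵ: add N.
From K via ϵ: add G.
From N via ϵ: add I.
From G via ϵ: add C, L.
From L via ϵ: add F.
ϵ-closure = {C, E, F, G, H, I, K, L, M, N}, which has 10 states.

10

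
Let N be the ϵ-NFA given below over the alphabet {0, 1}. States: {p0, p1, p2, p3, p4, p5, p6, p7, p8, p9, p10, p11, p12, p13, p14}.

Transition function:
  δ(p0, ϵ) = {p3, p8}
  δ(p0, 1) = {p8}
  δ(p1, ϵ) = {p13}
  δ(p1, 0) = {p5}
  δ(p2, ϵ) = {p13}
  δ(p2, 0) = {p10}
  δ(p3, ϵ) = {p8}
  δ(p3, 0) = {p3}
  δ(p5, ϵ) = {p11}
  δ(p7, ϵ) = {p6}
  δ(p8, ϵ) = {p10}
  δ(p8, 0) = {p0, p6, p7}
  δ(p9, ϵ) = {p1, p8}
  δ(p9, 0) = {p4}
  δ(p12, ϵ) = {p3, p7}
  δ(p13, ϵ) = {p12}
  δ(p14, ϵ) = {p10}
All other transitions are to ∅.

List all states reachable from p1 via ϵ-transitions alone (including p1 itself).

{p1, p3, p6, p7, p8, p10, p12, p13}

Start with {p1}.
From p1 via ϵ: add p13.
From p13 via ϵ: add p12.
From p12 via ϵ: add p3, p7.
From p3 via ϵ: add p8.
From p7 via ϵ: add p6.
From p8 via ϵ: add p10.
No new states can be added; the closed set is {p1, p3, p6, p7, p8, p10, p12, p13}.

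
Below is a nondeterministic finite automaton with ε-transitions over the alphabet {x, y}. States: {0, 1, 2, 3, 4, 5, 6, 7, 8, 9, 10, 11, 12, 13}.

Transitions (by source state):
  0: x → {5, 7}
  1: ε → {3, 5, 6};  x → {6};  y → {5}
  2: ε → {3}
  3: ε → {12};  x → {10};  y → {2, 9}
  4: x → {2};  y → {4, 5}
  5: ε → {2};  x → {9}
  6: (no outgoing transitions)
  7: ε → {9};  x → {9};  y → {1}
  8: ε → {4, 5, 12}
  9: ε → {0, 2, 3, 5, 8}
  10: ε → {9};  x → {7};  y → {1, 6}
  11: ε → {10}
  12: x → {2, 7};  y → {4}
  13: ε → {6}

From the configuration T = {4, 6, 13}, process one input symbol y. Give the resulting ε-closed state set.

{2, 3, 4, 5, 12}

4 on y → {4, 5}.
No y-transition from 6, 13.
Union after reading y: {4, 5}.
Now take the ε-closure:
From 5 via ε: add 2.
From 2 via ε: add 3.
From 3 via ε: add 12.
No new states can be added; the closed set is {2, 3, 4, 5, 12}.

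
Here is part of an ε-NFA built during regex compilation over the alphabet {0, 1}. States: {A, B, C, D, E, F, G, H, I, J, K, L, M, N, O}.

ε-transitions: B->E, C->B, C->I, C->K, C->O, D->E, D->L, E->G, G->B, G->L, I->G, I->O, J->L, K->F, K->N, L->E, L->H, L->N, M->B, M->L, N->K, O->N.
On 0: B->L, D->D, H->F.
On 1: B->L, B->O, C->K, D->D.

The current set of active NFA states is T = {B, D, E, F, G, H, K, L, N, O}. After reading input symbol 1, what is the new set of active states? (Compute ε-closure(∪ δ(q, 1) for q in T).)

B on 1 → {L, O}.
D on 1 → {D}.
No 1-transition from E, F, G, H, K, L, N, O.
Union after reading 1: {D, L, O}.
Now take the ε-closure:
From D via ε: add E.
From L via ε: add H, N.
From E via ε: add G.
From N via ε: add K.
From G via ε: add B.
From K via ε: add F.
No new states can be added; the closed set is {B, D, E, F, G, H, K, L, N, O}.

{B, D, E, F, G, H, K, L, N, O}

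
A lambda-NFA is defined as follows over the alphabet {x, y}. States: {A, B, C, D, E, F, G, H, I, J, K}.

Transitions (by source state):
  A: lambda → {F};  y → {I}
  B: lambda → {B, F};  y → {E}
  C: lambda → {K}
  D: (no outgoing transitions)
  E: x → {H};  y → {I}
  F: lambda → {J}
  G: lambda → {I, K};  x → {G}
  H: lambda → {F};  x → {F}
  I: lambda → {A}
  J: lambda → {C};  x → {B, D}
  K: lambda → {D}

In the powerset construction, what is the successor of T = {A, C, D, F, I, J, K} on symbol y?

A on y → {I}.
No y-transition from C, D, F, I, J, K.
Union after reading y: {I}.
Now take the lambda-closure:
From I via lambda: add A.
From A via lambda: add F.
From F via lambda: add J.
From J via lambda: add C.
From C via lambda: add K.
From K via lambda: add D.
No new states can be added; the closed set is {A, C, D, F, I, J, K}.

{A, C, D, F, I, J, K}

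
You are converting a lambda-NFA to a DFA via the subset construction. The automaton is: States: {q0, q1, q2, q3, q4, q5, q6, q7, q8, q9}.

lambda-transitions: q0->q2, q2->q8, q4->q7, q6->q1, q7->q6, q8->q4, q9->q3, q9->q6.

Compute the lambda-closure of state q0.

Start with {q0}.
From q0 via lambda: add q2.
From q2 via lambda: add q8.
From q8 via lambda: add q4.
From q4 via lambda: add q7.
From q7 via lambda: add q6.
From q6 via lambda: add q1.
No new states can be added; the closed set is {q0, q1, q2, q4, q6, q7, q8}.

{q0, q1, q2, q4, q6, q7, q8}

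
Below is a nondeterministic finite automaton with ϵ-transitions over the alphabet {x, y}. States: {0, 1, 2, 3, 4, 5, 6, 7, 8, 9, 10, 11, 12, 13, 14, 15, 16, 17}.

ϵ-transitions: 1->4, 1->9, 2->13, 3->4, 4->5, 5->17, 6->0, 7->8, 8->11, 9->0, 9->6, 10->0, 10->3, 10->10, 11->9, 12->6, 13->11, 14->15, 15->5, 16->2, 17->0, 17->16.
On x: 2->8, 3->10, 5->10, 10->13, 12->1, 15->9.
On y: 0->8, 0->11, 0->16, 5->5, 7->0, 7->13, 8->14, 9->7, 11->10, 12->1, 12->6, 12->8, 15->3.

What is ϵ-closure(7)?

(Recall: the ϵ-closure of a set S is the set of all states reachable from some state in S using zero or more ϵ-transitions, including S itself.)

Start with {7}.
From 7 via ϵ: add 8.
From 8 via ϵ: add 11.
From 11 via ϵ: add 9.
From 9 via ϵ: add 0, 6.
No new states can be added; the closed set is {0, 6, 7, 8, 9, 11}.

{0, 6, 7, 8, 9, 11}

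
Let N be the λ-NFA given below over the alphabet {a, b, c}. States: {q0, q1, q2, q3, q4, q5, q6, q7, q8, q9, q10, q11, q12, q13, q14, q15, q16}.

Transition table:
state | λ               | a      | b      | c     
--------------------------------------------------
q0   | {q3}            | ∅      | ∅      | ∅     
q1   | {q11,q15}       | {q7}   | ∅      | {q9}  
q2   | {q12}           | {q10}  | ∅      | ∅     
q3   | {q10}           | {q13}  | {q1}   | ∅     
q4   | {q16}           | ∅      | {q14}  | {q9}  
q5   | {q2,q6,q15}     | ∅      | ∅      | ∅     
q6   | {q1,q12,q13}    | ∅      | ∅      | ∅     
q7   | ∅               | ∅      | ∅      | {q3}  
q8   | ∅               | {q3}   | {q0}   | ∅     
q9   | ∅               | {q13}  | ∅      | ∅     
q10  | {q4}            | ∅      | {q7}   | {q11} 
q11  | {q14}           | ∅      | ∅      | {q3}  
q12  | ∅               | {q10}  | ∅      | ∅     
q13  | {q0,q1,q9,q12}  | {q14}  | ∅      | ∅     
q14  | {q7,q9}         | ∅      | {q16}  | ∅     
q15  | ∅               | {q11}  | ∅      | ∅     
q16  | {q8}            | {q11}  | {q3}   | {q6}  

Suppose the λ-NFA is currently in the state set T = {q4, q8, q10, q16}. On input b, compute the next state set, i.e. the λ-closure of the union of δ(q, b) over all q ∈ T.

q4 on b → {q14}.
q8 on b → {q0}.
q10 on b → {q7}.
q16 on b → {q3}.
Union after reading b: {q0, q3, q7, q14}.
Now take the λ-closure:
From q3 via λ: add q10.
From q14 via λ: add q9.
From q10 via λ: add q4.
From q4 via λ: add q16.
From q16 via λ: add q8.
No new states can be added; the closed set is {q0, q3, q4, q7, q8, q9, q10, q14, q16}.

{q0, q3, q4, q7, q8, q9, q10, q14, q16}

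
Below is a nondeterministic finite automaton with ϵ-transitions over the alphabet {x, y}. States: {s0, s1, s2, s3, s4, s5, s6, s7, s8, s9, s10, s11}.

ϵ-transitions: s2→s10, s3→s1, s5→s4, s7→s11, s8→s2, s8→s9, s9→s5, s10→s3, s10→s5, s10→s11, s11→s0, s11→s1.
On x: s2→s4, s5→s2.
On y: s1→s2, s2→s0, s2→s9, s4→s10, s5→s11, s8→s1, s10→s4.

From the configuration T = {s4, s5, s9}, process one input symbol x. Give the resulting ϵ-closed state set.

s5 on x → {s2}.
No x-transition from s4, s9.
Union after reading x: {s2}.
Now take the ϵ-closure:
From s2 via ϵ: add s10.
From s10 via ϵ: add s3, s5, s11.
From s3 via ϵ: add s1.
From s5 via ϵ: add s4.
From s11 via ϵ: add s0.
No new states can be added; the closed set is {s0, s1, s2, s3, s4, s5, s10, s11}.

{s0, s1, s2, s3, s4, s5, s10, s11}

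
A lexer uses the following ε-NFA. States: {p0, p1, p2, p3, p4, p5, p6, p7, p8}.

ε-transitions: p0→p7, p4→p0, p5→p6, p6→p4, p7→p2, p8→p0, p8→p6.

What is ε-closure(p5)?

Start with {p5}.
From p5 via ε: add p6.
From p6 via ε: add p4.
From p4 via ε: add p0.
From p0 via ε: add p7.
From p7 via ε: add p2.
No new states can be added; the closed set is {p0, p2, p4, p5, p6, p7}.

{p0, p2, p4, p5, p6, p7}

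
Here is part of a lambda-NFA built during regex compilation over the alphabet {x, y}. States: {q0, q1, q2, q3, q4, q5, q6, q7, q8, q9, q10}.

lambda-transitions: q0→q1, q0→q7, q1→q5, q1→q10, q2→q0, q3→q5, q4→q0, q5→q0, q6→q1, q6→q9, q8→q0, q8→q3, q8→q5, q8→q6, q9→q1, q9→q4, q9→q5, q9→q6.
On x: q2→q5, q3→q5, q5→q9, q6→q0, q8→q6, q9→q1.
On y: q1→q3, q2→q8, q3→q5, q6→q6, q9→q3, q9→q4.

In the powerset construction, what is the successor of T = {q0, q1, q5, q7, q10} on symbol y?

q1 on y → {q3}.
No y-transition from q0, q5, q7, q10.
Union after reading y: {q3}.
Now take the lambda-closure:
From q3 via lambda: add q5.
From q5 via lambda: add q0.
From q0 via lambda: add q1, q7.
From q1 via lambda: add q10.
No new states can be added; the closed set is {q0, q1, q3, q5, q7, q10}.

{q0, q1, q3, q5, q7, q10}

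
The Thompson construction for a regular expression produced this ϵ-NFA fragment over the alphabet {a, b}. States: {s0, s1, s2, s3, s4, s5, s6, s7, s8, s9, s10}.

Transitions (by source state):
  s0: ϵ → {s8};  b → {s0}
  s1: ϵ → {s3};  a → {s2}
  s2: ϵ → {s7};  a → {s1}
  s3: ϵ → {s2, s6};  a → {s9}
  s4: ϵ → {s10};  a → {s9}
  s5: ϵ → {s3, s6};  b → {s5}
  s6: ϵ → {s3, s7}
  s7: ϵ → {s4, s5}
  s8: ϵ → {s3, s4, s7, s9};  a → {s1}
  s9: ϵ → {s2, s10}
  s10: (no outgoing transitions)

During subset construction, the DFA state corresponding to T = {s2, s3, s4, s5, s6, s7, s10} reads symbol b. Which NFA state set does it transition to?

{s2, s3, s4, s5, s6, s7, s10}

s5 on b → {s5}.
No b-transition from s2, s3, s4, s6, s7, s10.
Union after reading b: {s5}.
Now take the ϵ-closure:
From s5 via ϵ: add s3, s6.
From s3 via ϵ: add s2.
From s6 via ϵ: add s7.
From s7 via ϵ: add s4.
From s4 via ϵ: add s10.
No new states can be added; the closed set is {s2, s3, s4, s5, s6, s7, s10}.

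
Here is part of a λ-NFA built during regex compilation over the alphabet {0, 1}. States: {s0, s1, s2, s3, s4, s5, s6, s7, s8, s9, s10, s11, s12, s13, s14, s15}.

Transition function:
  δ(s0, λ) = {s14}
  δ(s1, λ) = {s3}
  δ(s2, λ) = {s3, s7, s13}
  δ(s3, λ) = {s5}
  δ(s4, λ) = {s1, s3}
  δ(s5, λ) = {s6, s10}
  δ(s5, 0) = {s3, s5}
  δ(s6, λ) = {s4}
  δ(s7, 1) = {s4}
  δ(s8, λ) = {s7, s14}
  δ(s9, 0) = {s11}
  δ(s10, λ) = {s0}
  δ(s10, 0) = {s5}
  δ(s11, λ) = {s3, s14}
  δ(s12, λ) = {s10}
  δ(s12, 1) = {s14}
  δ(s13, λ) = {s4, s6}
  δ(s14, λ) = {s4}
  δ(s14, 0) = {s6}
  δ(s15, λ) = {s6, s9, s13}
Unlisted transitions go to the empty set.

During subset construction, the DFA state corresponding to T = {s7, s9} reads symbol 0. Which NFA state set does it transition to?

{s0, s1, s3, s4, s5, s6, s10, s11, s14}

s9 on 0 → {s11}.
No 0-transition from s7.
Union after reading 0: {s11}.
Now take the λ-closure:
From s11 via λ: add s3, s14.
From s3 via λ: add s5.
From s14 via λ: add s4.
From s4 via λ: add s1.
From s5 via λ: add s6, s10.
From s10 via λ: add s0.
No new states can be added; the closed set is {s0, s1, s3, s4, s5, s6, s10, s11, s14}.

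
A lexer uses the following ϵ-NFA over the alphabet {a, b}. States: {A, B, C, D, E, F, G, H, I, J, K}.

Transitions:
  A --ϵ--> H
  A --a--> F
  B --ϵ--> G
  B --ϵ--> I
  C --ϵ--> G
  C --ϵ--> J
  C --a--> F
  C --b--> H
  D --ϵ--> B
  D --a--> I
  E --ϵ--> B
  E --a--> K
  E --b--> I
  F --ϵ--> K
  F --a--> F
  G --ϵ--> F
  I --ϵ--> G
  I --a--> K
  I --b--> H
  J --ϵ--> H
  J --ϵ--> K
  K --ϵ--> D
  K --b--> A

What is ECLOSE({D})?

Start with {D}.
From D via ϵ: add B.
From B via ϵ: add G, I.
From G via ϵ: add F.
From F via ϵ: add K.
No new states can be added; the closed set is {B, D, F, G, I, K}.

{B, D, F, G, I, K}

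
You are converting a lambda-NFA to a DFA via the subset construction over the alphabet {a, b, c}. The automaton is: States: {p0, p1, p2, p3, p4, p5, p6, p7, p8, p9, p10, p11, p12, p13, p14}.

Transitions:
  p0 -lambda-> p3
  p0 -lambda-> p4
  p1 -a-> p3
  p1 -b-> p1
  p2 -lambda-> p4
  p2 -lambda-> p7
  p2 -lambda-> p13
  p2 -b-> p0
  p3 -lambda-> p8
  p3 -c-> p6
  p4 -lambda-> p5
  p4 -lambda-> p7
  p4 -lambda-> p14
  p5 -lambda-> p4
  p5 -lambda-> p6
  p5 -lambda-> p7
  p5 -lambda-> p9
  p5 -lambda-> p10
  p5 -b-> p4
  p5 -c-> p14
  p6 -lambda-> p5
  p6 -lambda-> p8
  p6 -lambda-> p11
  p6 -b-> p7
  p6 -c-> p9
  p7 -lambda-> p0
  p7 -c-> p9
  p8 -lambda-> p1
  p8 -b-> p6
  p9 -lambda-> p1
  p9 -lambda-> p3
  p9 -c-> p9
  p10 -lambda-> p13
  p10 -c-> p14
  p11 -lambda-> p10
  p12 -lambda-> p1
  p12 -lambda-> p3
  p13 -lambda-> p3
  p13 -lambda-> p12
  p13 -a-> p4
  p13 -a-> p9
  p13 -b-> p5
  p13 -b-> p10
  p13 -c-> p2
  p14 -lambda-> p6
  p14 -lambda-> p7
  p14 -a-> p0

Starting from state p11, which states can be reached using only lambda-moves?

Start with {p11}.
From p11 via lambda: add p10.
From p10 via lambda: add p13.
From p13 via lambda: add p3, p12.
From p3 via lambda: add p8.
From p12 via lambda: add p1.
No new states can be added; the closed set is {p1, p3, p8, p10, p11, p12, p13}.

{p1, p3, p8, p10, p11, p12, p13}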